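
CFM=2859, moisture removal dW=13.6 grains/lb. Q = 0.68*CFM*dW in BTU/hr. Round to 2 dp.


Q = 0.68 * 2859 * 13.6 = 26440.03 BTU/hr

26440.03 BTU/hr


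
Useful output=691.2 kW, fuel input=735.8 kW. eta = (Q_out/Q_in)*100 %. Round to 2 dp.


eta = (691.2/735.8)*100 = 93.94 %

93.94 %


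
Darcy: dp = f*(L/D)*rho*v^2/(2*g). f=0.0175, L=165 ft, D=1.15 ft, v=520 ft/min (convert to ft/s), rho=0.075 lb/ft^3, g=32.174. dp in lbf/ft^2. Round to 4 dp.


v_fps = 520/60 = 8.6667 ft/s
dp = 0.0175*(165/1.15)*0.075*8.6667^2/(2*32.174) = 0.2198 lbf/ft^2

0.2198 lbf/ft^2


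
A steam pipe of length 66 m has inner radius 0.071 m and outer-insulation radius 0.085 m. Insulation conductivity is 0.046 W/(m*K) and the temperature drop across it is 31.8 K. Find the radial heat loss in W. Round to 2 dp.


Q = 2*pi*0.046*66*31.8/ln(0.085/0.071) = 3370.59 W

3370.59 W


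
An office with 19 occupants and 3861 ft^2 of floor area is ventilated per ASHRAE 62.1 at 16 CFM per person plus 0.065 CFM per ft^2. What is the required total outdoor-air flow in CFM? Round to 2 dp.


Total = 19*16 + 3861*0.065 = 554.97 CFM

554.97 CFM


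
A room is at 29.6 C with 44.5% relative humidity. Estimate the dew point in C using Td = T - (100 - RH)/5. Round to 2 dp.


Td = 29.6 - (100-44.5)/5 = 18.50 C

18.50 C


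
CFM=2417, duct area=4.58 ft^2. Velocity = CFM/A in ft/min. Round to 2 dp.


V = 2417 / 4.58 = 527.73 ft/min

527.73 ft/min


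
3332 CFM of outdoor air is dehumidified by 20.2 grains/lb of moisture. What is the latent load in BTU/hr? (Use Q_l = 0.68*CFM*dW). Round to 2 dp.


Q = 0.68 * 3332 * 20.2 = 45768.35 BTU/hr

45768.35 BTU/hr


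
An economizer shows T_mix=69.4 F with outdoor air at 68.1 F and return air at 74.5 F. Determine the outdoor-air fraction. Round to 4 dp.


frac = (69.4 - 74.5) / (68.1 - 74.5) = 0.7969

0.7969


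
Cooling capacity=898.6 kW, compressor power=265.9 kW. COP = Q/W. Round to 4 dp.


COP = 898.6 / 265.9 = 3.3795

3.3795


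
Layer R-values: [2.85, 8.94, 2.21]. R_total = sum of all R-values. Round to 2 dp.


R_total = 2.85 + 8.94 + 2.21 = 14.00

14.00


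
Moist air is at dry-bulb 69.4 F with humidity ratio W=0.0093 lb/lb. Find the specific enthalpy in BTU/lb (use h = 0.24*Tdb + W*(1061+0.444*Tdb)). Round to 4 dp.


h = 0.24*69.4 + 0.0093*(1061+0.444*69.4) = 26.8099 BTU/lb

26.8099 BTU/lb


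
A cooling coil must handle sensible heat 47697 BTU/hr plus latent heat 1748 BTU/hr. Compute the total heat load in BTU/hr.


Qt = 47697 + 1748 = 49445 BTU/hr

49445 BTU/hr


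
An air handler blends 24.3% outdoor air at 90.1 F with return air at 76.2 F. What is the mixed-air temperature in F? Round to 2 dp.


T_mix = 76.2 + (24.3/100)*(90.1-76.2) = 79.58 F

79.58 F


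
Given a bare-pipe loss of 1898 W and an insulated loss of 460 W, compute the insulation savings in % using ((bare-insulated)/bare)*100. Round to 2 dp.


Savings = ((1898-460)/1898)*100 = 75.76 %

75.76 %


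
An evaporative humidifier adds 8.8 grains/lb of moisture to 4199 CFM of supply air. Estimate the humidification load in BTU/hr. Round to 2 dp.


Q = 0.68 * 4199 * 8.8 = 25126.82 BTU/hr

25126.82 BTU/hr


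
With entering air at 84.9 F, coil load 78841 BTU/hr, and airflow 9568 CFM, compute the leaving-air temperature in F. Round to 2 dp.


dT = 78841/(1.08*9568) = 7.6297
T_leave = 84.9 - 7.6297 = 77.27 F

77.27 F


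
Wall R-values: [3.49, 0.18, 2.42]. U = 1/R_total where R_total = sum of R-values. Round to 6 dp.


R_total = 3.49 + 0.18 + 2.42 = 6.09
U = 1/6.09 = 0.164204

0.164204


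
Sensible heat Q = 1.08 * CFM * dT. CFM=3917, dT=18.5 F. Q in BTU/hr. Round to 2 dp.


Q = 1.08 * 3917 * 18.5 = 78261.66 BTU/hr

78261.66 BTU/hr


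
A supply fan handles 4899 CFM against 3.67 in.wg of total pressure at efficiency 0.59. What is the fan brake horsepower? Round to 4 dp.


BHP = 4899 * 3.67 / (6356 * 0.59) = 4.7944 hp

4.7944 hp


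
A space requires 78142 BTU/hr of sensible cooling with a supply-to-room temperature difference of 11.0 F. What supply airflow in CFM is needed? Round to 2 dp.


CFM = 78142 / (1.08 * 11.0) = 6577.61

6577.61 CFM


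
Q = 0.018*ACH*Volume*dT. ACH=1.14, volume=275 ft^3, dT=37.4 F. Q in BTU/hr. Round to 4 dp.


Q = 0.018 * 1.14 * 275 * 37.4 = 211.0482 BTU/hr

211.0482 BTU/hr


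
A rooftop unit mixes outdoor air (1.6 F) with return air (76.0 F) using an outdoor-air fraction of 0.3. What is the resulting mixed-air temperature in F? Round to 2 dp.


T_mix = 0.3*1.6 + 0.7*76.0 = 53.68 F

53.68 F


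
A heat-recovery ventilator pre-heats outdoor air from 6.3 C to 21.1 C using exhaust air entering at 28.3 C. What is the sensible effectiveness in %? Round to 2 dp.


eff = (21.1-6.3)/(28.3-6.3)*100 = 67.27 %

67.27 %


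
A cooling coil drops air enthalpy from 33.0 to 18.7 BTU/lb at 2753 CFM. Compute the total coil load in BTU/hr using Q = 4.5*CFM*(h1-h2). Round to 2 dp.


Q = 4.5 * 2753 * (33.0 - 18.7) = 177155.55 BTU/hr

177155.55 BTU/hr


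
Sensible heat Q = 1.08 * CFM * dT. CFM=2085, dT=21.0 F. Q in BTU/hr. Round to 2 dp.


Q = 1.08 * 2085 * 21.0 = 47287.80 BTU/hr

47287.80 BTU/hr


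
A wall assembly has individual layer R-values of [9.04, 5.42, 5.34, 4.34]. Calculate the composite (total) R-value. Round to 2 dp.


R_total = 9.04 + 5.42 + 5.34 + 4.34 = 24.14

24.14


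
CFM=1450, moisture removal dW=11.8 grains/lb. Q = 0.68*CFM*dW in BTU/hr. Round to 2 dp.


Q = 0.68 * 1450 * 11.8 = 11634.80 BTU/hr

11634.80 BTU/hr


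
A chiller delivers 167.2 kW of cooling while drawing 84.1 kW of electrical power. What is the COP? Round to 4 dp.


COP = 167.2 / 84.1 = 1.9881

1.9881


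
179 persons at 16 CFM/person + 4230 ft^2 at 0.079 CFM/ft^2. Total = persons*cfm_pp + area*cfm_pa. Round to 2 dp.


Total = 179*16 + 4230*0.079 = 3198.17 CFM

3198.17 CFM


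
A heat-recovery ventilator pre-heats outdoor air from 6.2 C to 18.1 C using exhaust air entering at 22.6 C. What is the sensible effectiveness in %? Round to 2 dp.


eff = (18.1-6.2)/(22.6-6.2)*100 = 72.56 %

72.56 %


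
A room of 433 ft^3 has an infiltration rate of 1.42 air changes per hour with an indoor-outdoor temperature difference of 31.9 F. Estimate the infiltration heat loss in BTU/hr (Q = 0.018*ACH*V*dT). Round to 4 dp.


Q = 0.018 * 1.42 * 433 * 31.9 = 353.0526 BTU/hr

353.0526 BTU/hr


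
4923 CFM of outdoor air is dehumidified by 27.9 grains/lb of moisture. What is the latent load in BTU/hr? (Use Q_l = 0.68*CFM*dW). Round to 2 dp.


Q = 0.68 * 4923 * 27.9 = 93399.16 BTU/hr

93399.16 BTU/hr


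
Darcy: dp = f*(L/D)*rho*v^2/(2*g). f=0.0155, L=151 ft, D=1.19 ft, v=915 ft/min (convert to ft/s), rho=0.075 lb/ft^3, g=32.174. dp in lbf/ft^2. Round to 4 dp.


v_fps = 915/60 = 15.25 ft/s
dp = 0.0155*(151/1.19)*0.075*15.25^2/(2*32.174) = 0.5331 lbf/ft^2

0.5331 lbf/ft^2


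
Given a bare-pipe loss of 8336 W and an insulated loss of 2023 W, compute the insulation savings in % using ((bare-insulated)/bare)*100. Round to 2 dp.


Savings = ((8336-2023)/8336)*100 = 75.73 %

75.73 %


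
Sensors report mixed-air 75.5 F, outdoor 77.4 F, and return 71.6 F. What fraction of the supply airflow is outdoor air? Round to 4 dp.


frac = (75.5 - 71.6) / (77.4 - 71.6) = 0.6724

0.6724


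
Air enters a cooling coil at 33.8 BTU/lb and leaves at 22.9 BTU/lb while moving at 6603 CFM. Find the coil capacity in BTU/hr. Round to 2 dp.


Q = 4.5 * 6603 * (33.8 - 22.9) = 323877.15 BTU/hr

323877.15 BTU/hr


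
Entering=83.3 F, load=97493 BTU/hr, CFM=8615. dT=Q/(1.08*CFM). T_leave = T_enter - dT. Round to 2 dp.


dT = 97493/(1.08*8615) = 10.4784
T_leave = 83.3 - 10.4784 = 72.82 F

72.82 F


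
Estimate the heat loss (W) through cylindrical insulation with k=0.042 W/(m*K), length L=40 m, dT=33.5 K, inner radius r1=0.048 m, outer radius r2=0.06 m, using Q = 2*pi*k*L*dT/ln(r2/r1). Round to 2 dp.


Q = 2*pi*0.042*40*33.5/ln(0.06/0.048) = 1584.71 W

1584.71 W


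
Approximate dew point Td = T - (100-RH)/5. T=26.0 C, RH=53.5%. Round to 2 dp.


Td = 26.0 - (100-53.5)/5 = 16.70 C

16.70 C


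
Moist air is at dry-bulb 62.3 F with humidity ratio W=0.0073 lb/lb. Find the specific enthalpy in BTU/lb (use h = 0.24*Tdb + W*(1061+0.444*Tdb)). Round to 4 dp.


h = 0.24*62.3 + 0.0073*(1061+0.444*62.3) = 22.8992 BTU/lb

22.8992 BTU/lb


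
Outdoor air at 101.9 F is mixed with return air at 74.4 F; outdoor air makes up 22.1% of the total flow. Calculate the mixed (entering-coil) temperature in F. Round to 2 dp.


T_mix = 74.4 + (22.1/100)*(101.9-74.4) = 80.48 F

80.48 F


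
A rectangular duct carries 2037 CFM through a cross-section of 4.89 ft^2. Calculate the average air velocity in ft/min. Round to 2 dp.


V = 2037 / 4.89 = 416.56 ft/min

416.56 ft/min


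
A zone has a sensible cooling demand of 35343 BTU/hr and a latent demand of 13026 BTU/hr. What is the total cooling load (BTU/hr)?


Qt = 35343 + 13026 = 48369 BTU/hr

48369 BTU/hr


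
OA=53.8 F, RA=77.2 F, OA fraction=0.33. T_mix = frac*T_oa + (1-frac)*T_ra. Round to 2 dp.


T_mix = 0.33*53.8 + 0.67*77.2 = 69.48 F

69.48 F


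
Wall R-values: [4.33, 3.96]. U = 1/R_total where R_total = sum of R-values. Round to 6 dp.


R_total = 4.33 + 3.96 = 8.29
U = 1/8.29 = 0.120627

0.120627


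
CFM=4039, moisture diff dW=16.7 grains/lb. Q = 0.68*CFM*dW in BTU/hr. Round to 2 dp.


Q = 0.68 * 4039 * 16.7 = 45866.88 BTU/hr

45866.88 BTU/hr


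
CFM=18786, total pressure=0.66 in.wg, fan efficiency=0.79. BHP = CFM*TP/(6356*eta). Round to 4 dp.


BHP = 18786 * 0.66 / (6356 * 0.79) = 2.4693 hp

2.4693 hp


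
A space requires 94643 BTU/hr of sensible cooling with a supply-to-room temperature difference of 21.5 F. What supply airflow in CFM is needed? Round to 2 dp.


CFM = 94643 / (1.08 * 21.5) = 4075.93

4075.93 CFM


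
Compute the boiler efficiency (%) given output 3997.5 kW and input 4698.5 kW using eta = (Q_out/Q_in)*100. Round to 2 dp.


eta = (3997.5/4698.5)*100 = 85.08 %

85.08 %


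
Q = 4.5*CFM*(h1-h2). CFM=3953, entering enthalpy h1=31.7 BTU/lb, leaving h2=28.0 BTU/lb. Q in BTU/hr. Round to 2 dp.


Q = 4.5 * 3953 * (31.7 - 28.0) = 65817.45 BTU/hr

65817.45 BTU/hr


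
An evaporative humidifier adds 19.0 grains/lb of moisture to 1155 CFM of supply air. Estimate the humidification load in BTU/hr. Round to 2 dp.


Q = 0.68 * 1155 * 19.0 = 14922.60 BTU/hr

14922.60 BTU/hr


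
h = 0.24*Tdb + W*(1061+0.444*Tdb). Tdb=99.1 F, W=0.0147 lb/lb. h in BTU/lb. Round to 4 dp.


h = 0.24*99.1 + 0.0147*(1061+0.444*99.1) = 40.0275 BTU/lb

40.0275 BTU/lb


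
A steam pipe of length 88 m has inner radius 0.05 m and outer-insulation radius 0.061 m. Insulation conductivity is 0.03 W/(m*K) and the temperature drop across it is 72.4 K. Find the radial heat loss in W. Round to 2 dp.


Q = 2*pi*0.03*88*72.4/ln(0.061/0.05) = 6039.42 W

6039.42 W


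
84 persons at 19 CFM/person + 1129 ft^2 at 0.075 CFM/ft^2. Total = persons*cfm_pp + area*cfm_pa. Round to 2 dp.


Total = 84*19 + 1129*0.075 = 1680.68 CFM

1680.68 CFM


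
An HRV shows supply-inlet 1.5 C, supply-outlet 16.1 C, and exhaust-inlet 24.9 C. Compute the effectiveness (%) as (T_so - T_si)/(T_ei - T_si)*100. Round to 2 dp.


eff = (16.1-1.5)/(24.9-1.5)*100 = 62.39 %

62.39 %


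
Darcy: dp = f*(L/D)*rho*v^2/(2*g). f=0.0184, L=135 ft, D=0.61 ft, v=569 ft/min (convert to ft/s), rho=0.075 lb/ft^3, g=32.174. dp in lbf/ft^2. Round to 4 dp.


v_fps = 569/60 = 9.4833 ft/s
dp = 0.0184*(135/0.61)*0.075*9.4833^2/(2*32.174) = 0.4268 lbf/ft^2

0.4268 lbf/ft^2


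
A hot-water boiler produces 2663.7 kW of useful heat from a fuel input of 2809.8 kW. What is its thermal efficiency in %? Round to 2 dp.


eta = (2663.7/2809.8)*100 = 94.80 %

94.80 %


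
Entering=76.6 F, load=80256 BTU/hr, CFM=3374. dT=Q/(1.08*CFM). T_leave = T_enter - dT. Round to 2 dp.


dT = 80256/(1.08*3374) = 22.0246
T_leave = 76.6 - 22.0246 = 54.58 F

54.58 F


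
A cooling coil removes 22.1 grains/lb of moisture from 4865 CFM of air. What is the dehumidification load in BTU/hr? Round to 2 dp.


Q = 0.68 * 4865 * 22.1 = 73111.22 BTU/hr

73111.22 BTU/hr


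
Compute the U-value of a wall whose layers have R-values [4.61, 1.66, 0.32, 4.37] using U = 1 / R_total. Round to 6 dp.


R_total = 4.61 + 1.66 + 0.32 + 4.37 = 10.96
U = 1/10.96 = 0.091241

0.091241


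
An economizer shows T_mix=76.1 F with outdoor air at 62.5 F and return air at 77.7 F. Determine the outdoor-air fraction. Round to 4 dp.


frac = (76.1 - 77.7) / (62.5 - 77.7) = 0.1053

0.1053


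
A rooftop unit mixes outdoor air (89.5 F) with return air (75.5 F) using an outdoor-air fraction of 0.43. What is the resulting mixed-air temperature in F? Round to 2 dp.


T_mix = 0.43*89.5 + 0.57*75.5 = 81.52 F

81.52 F


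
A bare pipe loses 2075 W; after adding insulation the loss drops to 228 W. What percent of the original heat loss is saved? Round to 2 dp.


Savings = ((2075-228)/2075)*100 = 89.01 %

89.01 %


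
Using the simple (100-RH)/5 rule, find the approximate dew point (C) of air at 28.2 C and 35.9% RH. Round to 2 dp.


Td = 28.2 - (100-35.9)/5 = 15.38 C

15.38 C


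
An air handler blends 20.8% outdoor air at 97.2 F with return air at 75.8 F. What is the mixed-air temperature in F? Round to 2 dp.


T_mix = 75.8 + (20.8/100)*(97.2-75.8) = 80.25 F

80.25 F


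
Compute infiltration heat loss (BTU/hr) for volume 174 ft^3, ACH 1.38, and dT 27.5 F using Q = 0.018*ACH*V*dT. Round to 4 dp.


Q = 0.018 * 1.38 * 174 * 27.5 = 118.8594 BTU/hr

118.8594 BTU/hr


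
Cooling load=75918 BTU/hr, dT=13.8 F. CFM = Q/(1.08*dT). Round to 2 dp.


CFM = 75918 / (1.08 * 13.8) = 5093.80

5093.80 CFM


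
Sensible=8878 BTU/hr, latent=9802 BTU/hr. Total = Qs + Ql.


Qt = 8878 + 9802 = 18680 BTU/hr

18680 BTU/hr


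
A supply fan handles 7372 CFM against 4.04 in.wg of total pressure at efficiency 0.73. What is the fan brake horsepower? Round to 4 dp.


BHP = 7372 * 4.04 / (6356 * 0.73) = 6.4189 hp

6.4189 hp


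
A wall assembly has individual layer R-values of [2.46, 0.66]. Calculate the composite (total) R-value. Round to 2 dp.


R_total = 2.46 + 0.66 = 3.12

3.12


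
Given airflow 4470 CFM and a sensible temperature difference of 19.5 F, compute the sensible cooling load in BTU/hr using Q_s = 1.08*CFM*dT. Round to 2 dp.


Q = 1.08 * 4470 * 19.5 = 94138.20 BTU/hr

94138.20 BTU/hr


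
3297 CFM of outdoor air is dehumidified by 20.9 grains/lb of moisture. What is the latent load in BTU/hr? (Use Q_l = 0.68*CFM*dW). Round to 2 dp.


Q = 0.68 * 3297 * 20.9 = 46856.96 BTU/hr

46856.96 BTU/hr


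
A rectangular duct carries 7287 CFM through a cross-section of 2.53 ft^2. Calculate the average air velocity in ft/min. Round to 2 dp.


V = 7287 / 2.53 = 2880.24 ft/min

2880.24 ft/min


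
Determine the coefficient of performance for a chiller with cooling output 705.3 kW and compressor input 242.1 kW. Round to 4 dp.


COP = 705.3 / 242.1 = 2.9133

2.9133


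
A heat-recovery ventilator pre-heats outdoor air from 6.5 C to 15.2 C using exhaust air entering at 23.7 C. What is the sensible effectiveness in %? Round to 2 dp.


eff = (15.2-6.5)/(23.7-6.5)*100 = 50.58 %

50.58 %


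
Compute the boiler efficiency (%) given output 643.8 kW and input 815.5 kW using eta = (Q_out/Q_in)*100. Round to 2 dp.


eta = (643.8/815.5)*100 = 78.95 %

78.95 %


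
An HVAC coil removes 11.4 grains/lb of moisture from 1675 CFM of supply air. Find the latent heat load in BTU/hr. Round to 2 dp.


Q = 0.68 * 1675 * 11.4 = 12984.60 BTU/hr

12984.60 BTU/hr


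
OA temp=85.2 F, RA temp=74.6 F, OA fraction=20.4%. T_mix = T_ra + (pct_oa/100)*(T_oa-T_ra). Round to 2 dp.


T_mix = 74.6 + (20.4/100)*(85.2-74.6) = 76.76 F

76.76 F


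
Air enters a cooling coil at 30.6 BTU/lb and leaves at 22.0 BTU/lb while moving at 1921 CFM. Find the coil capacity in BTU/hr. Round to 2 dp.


Q = 4.5 * 1921 * (30.6 - 22.0) = 74342.70 BTU/hr

74342.70 BTU/hr


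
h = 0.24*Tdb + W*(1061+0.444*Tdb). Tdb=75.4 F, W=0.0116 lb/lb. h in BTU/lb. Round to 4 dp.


h = 0.24*75.4 + 0.0116*(1061+0.444*75.4) = 30.7919 BTU/lb

30.7919 BTU/lb


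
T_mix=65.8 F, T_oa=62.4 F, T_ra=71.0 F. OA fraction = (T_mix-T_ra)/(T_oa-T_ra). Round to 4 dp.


frac = (65.8 - 71.0) / (62.4 - 71.0) = 0.6047

0.6047


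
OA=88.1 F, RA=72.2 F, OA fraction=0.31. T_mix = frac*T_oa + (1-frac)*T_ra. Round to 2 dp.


T_mix = 0.31*88.1 + 0.69*72.2 = 77.13 F

77.13 F


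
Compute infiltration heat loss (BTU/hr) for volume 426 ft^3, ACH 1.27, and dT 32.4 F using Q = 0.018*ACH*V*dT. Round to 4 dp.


Q = 0.018 * 1.27 * 426 * 32.4 = 315.5229 BTU/hr

315.5229 BTU/hr


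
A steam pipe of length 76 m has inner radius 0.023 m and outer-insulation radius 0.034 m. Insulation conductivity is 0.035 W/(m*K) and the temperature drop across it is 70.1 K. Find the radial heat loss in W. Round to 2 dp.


Q = 2*pi*0.035*76*70.1/ln(0.034/0.023) = 2997.45 W

2997.45 W


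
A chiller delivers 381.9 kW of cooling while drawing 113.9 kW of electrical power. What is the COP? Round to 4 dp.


COP = 381.9 / 113.9 = 3.3529

3.3529


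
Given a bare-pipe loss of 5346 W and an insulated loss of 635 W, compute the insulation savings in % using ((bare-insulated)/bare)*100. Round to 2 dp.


Savings = ((5346-635)/5346)*100 = 88.12 %

88.12 %


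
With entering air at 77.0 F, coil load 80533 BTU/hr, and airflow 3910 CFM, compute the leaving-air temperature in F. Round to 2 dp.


dT = 80533/(1.08*3910) = 19.0710
T_leave = 77.0 - 19.0710 = 57.93 F

57.93 F


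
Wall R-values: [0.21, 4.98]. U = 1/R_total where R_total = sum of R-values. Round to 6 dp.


R_total = 0.21 + 4.98 = 5.19
U = 1/5.19 = 0.192678

0.192678


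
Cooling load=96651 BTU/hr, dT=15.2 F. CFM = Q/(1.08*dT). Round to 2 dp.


CFM = 96651 / (1.08 * 15.2) = 5887.61

5887.61 CFM


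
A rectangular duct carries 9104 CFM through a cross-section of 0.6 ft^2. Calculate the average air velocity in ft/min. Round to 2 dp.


V = 9104 / 0.6 = 15173.33 ft/min

15173.33 ft/min


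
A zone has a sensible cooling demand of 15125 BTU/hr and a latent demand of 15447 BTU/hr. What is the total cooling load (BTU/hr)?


Qt = 15125 + 15447 = 30572 BTU/hr

30572 BTU/hr


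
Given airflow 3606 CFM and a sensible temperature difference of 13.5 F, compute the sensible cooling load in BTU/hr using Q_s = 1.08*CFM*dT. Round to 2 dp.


Q = 1.08 * 3606 * 13.5 = 52575.48 BTU/hr

52575.48 BTU/hr


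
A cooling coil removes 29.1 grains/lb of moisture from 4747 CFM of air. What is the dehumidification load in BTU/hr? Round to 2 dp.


Q = 0.68 * 4747 * 29.1 = 93933.64 BTU/hr

93933.64 BTU/hr


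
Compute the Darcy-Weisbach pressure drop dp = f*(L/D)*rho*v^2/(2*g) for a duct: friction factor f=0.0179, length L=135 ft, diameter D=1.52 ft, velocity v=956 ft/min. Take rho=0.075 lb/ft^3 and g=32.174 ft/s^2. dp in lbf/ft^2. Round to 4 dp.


v_fps = 956/60 = 15.9333 ft/s
dp = 0.0179*(135/1.52)*0.075*15.9333^2/(2*32.174) = 0.4704 lbf/ft^2

0.4704 lbf/ft^2


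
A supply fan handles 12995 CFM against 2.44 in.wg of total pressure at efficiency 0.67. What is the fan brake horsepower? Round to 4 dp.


BHP = 12995 * 2.44 / (6356 * 0.67) = 7.4457 hp

7.4457 hp


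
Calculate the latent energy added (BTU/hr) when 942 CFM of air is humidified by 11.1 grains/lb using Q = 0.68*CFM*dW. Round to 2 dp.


Q = 0.68 * 942 * 11.1 = 7110.22 BTU/hr

7110.22 BTU/hr


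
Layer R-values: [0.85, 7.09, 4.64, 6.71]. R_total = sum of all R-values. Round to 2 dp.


R_total = 0.85 + 7.09 + 4.64 + 6.71 = 19.29

19.29


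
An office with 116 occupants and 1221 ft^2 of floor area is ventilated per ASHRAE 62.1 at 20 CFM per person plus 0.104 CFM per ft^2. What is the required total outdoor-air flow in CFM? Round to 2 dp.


Total = 116*20 + 1221*0.104 = 2446.98 CFM

2446.98 CFM


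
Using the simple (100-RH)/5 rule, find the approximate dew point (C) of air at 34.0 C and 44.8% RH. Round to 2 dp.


Td = 34.0 - (100-44.8)/5 = 22.96 C

22.96 C


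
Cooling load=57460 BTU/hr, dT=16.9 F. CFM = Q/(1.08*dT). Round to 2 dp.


CFM = 57460 / (1.08 * 16.9) = 3148.15

3148.15 CFM


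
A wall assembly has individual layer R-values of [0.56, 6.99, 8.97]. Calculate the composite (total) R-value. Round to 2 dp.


R_total = 0.56 + 6.99 + 8.97 = 16.52

16.52


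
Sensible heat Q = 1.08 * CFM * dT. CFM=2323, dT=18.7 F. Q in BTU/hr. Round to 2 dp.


Q = 1.08 * 2323 * 18.7 = 46915.31 BTU/hr

46915.31 BTU/hr


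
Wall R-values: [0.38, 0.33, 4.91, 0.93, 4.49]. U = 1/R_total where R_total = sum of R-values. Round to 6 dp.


R_total = 0.38 + 0.33 + 4.91 + 0.93 + 4.49 = 11.04
U = 1/11.04 = 0.090580

0.090580


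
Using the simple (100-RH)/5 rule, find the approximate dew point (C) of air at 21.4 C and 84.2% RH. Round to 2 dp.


Td = 21.4 - (100-84.2)/5 = 18.24 C

18.24 C


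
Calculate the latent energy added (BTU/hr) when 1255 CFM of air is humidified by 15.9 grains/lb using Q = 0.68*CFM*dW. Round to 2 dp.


Q = 0.68 * 1255 * 15.9 = 13569.06 BTU/hr

13569.06 BTU/hr


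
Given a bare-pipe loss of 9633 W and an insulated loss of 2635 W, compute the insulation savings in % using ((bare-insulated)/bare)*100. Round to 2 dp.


Savings = ((9633-2635)/9633)*100 = 72.65 %

72.65 %


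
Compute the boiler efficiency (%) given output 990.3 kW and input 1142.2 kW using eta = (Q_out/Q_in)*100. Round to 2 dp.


eta = (990.3/1142.2)*100 = 86.70 %

86.70 %


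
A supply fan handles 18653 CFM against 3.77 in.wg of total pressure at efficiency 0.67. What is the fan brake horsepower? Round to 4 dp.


BHP = 18653 * 3.77 / (6356 * 0.67) = 16.5132 hp

16.5132 hp


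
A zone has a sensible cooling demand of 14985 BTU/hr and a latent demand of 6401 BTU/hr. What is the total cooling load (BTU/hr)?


Qt = 14985 + 6401 = 21386 BTU/hr

21386 BTU/hr


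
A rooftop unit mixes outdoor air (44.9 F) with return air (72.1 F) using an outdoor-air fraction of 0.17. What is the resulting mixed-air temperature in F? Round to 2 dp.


T_mix = 0.17*44.9 + 0.83*72.1 = 67.48 F

67.48 F


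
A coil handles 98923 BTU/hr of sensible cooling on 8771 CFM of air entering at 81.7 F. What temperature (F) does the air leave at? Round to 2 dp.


dT = 98923/(1.08*8771) = 10.4430
T_leave = 81.7 - 10.4430 = 71.26 F

71.26 F


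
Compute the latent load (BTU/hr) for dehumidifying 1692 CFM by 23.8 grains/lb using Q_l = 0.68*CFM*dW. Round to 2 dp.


Q = 0.68 * 1692 * 23.8 = 27383.33 BTU/hr

27383.33 BTU/hr


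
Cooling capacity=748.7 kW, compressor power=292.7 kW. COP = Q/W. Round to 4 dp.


COP = 748.7 / 292.7 = 2.5579

2.5579


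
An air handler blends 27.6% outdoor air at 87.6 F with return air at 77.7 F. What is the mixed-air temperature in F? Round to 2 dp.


T_mix = 77.7 + (27.6/100)*(87.6-77.7) = 80.43 F

80.43 F


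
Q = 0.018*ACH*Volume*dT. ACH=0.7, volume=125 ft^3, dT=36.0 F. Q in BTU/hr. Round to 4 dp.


Q = 0.018 * 0.7 * 125 * 36.0 = 56.7000 BTU/hr

56.7000 BTU/hr


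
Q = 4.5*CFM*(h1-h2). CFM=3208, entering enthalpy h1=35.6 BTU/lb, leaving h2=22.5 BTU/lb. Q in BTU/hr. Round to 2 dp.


Q = 4.5 * 3208 * (35.6 - 22.5) = 189111.60 BTU/hr

189111.60 BTU/hr


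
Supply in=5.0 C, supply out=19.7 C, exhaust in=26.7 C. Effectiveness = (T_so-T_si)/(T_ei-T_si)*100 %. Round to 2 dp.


eff = (19.7-5.0)/(26.7-5.0)*100 = 67.74 %

67.74 %


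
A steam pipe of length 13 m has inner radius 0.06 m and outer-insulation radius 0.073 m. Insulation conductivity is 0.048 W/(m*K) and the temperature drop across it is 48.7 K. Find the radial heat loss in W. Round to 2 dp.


Q = 2*pi*0.048*13*48.7/ln(0.073/0.06) = 973.61 W

973.61 W


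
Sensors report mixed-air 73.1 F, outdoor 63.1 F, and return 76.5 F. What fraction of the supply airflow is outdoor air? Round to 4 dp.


frac = (73.1 - 76.5) / (63.1 - 76.5) = 0.2537

0.2537


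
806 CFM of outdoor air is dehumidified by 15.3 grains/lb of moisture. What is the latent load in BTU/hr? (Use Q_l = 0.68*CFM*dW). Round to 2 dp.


Q = 0.68 * 806 * 15.3 = 8385.62 BTU/hr

8385.62 BTU/hr


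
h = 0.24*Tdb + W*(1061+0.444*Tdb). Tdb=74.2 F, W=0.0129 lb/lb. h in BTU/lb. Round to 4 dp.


h = 0.24*74.2 + 0.0129*(1061+0.444*74.2) = 31.9199 BTU/lb

31.9199 BTU/lb


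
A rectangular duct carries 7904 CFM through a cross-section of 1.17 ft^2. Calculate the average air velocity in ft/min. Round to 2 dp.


V = 7904 / 1.17 = 6755.56 ft/min

6755.56 ft/min


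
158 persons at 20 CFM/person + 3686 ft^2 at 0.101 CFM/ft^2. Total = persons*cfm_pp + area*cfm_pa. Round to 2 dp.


Total = 158*20 + 3686*0.101 = 3532.29 CFM

3532.29 CFM


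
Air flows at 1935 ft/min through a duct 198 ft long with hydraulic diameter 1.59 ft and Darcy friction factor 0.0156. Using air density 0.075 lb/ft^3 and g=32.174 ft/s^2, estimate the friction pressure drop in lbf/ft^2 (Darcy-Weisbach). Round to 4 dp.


v_fps = 1935/60 = 32.25 ft/s
dp = 0.0156*(198/1.59)*0.075*32.25^2/(2*32.174) = 2.3549 lbf/ft^2

2.3549 lbf/ft^2


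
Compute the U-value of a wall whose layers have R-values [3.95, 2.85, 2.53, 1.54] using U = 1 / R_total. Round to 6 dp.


R_total = 3.95 + 2.85 + 2.53 + 1.54 = 10.87
U = 1/10.87 = 0.091996

0.091996


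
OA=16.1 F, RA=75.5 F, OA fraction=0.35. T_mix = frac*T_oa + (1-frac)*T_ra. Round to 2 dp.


T_mix = 0.35*16.1 + 0.65*75.5 = 54.71 F

54.71 F


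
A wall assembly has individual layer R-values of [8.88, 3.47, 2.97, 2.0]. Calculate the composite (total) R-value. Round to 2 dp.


R_total = 8.88 + 3.47 + 2.97 + 2.0 = 17.32

17.32


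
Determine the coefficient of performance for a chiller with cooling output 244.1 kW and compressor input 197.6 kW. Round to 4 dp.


COP = 244.1 / 197.6 = 1.2353

1.2353


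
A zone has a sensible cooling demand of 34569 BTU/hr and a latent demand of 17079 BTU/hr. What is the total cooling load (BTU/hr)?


Qt = 34569 + 17079 = 51648 BTU/hr

51648 BTU/hr


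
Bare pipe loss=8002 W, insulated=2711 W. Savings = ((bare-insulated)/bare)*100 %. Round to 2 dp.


Savings = ((8002-2711)/8002)*100 = 66.12 %

66.12 %


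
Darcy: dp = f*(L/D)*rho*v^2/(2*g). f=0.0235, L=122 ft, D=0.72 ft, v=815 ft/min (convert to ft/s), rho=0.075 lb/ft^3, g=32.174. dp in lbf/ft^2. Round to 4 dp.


v_fps = 815/60 = 13.5833 ft/s
dp = 0.0235*(122/0.72)*0.075*13.5833^2/(2*32.174) = 0.8563 lbf/ft^2

0.8563 lbf/ft^2


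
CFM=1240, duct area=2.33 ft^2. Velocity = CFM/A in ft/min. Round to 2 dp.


V = 1240 / 2.33 = 532.19 ft/min

532.19 ft/min


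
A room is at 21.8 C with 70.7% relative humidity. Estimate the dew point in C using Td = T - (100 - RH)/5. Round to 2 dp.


Td = 21.8 - (100-70.7)/5 = 15.94 C

15.94 C


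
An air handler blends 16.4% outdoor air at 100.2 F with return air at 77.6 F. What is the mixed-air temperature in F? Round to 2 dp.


T_mix = 77.6 + (16.4/100)*(100.2-77.6) = 81.31 F

81.31 F


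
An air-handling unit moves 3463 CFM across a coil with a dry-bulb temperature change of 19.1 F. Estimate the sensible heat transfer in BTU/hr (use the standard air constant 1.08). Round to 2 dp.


Q = 1.08 * 3463 * 19.1 = 71434.76 BTU/hr

71434.76 BTU/hr


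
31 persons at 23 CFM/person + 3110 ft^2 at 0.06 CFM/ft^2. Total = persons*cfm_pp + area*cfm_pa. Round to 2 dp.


Total = 31*23 + 3110*0.06 = 899.60 CFM

899.60 CFM


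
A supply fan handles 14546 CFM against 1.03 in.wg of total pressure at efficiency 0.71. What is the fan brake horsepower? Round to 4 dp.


BHP = 14546 * 1.03 / (6356 * 0.71) = 3.3200 hp

3.3200 hp


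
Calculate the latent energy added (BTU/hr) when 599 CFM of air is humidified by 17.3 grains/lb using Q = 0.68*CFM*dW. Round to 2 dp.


Q = 0.68 * 599 * 17.3 = 7046.64 BTU/hr

7046.64 BTU/hr


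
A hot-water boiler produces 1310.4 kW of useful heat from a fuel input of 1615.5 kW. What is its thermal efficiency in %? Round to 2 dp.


eta = (1310.4/1615.5)*100 = 81.11 %

81.11 %


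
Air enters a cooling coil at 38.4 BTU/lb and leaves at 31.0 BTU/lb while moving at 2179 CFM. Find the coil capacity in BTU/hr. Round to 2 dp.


Q = 4.5 * 2179 * (38.4 - 31.0) = 72560.70 BTU/hr

72560.70 BTU/hr


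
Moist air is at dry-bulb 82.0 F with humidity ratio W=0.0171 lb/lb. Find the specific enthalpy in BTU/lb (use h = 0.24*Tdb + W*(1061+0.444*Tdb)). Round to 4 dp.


h = 0.24*82.0 + 0.0171*(1061+0.444*82.0) = 38.4457 BTU/lb

38.4457 BTU/lb


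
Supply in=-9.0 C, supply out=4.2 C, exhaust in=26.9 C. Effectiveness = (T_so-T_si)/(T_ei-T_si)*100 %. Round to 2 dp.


eff = (4.2-(-9.0))/(26.9-(-9.0))*100 = 36.77 %

36.77 %


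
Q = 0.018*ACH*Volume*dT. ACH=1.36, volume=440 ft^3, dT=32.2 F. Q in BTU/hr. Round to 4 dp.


Q = 0.018 * 1.36 * 440 * 32.2 = 346.8326 BTU/hr

346.8326 BTU/hr


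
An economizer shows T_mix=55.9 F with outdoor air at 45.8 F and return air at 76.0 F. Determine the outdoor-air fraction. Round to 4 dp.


frac = (55.9 - 76.0) / (45.8 - 76.0) = 0.6656

0.6656


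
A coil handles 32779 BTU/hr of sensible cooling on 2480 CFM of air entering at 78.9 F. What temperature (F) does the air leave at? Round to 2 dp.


dT = 32779/(1.08*2480) = 12.2383
T_leave = 78.9 - 12.2383 = 66.66 F

66.66 F


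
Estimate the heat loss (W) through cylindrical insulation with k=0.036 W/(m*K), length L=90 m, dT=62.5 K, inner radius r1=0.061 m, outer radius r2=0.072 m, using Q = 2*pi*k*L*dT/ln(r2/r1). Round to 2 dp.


Q = 2*pi*0.036*90*62.5/ln(0.072/0.061) = 7674.33 W

7674.33 W


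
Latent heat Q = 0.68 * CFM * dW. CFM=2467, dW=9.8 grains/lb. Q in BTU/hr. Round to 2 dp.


Q = 0.68 * 2467 * 9.8 = 16440.09 BTU/hr

16440.09 BTU/hr


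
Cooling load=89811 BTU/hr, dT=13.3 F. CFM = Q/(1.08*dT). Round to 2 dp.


CFM = 89811 / (1.08 * 13.3) = 6252.51

6252.51 CFM


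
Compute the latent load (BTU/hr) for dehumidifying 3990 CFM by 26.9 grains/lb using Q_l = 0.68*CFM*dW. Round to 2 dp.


Q = 0.68 * 3990 * 26.9 = 72985.08 BTU/hr

72985.08 BTU/hr


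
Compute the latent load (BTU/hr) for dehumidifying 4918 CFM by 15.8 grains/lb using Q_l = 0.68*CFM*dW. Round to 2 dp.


Q = 0.68 * 4918 * 15.8 = 52838.99 BTU/hr

52838.99 BTU/hr


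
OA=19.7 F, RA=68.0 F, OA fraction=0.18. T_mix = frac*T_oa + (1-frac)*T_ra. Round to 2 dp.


T_mix = 0.18*19.7 + 0.82*68.0 = 59.31 F

59.31 F


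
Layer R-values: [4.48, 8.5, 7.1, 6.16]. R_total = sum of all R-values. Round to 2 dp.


R_total = 4.48 + 8.5 + 7.1 + 6.16 = 26.24

26.24


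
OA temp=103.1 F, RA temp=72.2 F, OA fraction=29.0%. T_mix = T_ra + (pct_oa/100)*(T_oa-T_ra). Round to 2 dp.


T_mix = 72.2 + (29.0/100)*(103.1-72.2) = 81.16 F

81.16 F


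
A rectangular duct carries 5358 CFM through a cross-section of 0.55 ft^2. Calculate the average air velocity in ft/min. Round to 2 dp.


V = 5358 / 0.55 = 9741.82 ft/min

9741.82 ft/min


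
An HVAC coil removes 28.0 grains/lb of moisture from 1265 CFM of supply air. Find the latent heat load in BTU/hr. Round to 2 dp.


Q = 0.68 * 1265 * 28.0 = 24085.60 BTU/hr

24085.60 BTU/hr


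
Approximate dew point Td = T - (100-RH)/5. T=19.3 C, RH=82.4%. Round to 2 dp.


Td = 19.3 - (100-82.4)/5 = 15.78 C

15.78 C


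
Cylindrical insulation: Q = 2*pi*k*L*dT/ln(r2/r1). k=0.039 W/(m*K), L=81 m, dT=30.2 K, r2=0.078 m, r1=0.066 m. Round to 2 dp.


Q = 2*pi*0.039*81*30.2/ln(0.078/0.066) = 3588.22 W

3588.22 W


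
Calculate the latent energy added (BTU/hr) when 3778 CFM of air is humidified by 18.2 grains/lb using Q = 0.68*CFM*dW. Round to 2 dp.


Q = 0.68 * 3778 * 18.2 = 46756.53 BTU/hr

46756.53 BTU/hr


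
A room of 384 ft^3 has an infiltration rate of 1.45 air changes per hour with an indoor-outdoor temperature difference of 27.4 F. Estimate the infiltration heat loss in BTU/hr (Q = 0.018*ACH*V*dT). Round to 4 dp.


Q = 0.018 * 1.45 * 384 * 27.4 = 274.6138 BTU/hr

274.6138 BTU/hr


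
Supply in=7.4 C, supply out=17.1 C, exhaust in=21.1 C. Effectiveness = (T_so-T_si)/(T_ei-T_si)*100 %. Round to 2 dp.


eff = (17.1-7.4)/(21.1-7.4)*100 = 70.80 %

70.80 %


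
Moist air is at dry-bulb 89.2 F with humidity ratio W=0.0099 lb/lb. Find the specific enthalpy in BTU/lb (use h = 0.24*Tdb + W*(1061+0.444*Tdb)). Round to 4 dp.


h = 0.24*89.2 + 0.0099*(1061+0.444*89.2) = 32.3040 BTU/lb

32.3040 BTU/lb


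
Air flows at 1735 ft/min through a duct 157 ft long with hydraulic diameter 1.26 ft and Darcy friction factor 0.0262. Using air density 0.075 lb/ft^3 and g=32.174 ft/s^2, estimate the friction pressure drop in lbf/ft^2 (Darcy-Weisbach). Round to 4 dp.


v_fps = 1735/60 = 28.9167 ft/s
dp = 0.0262*(157/1.26)*0.075*28.9167^2/(2*32.174) = 3.1817 lbf/ft^2

3.1817 lbf/ft^2


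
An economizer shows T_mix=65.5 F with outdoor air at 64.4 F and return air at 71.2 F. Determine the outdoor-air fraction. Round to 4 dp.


frac = (65.5 - 71.2) / (64.4 - 71.2) = 0.8382

0.8382


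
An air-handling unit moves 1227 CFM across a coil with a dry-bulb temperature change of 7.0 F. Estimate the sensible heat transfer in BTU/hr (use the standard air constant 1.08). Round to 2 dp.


Q = 1.08 * 1227 * 7.0 = 9276.12 BTU/hr

9276.12 BTU/hr


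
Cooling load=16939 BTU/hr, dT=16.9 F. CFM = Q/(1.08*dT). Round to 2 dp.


CFM = 16939 / (1.08 * 16.9) = 928.06

928.06 CFM


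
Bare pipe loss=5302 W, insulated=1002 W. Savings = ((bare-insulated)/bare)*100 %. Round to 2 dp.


Savings = ((5302-1002)/5302)*100 = 81.10 %

81.10 %


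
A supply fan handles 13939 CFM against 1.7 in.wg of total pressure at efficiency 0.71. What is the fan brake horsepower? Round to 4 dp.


BHP = 13939 * 1.7 / (6356 * 0.71) = 5.2510 hp

5.2510 hp


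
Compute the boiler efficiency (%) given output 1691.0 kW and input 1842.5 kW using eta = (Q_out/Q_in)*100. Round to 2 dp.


eta = (1691.0/1842.5)*100 = 91.78 %

91.78 %


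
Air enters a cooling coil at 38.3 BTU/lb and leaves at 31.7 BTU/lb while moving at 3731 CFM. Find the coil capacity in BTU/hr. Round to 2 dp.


Q = 4.5 * 3731 * (38.3 - 31.7) = 110810.70 BTU/hr

110810.70 BTU/hr


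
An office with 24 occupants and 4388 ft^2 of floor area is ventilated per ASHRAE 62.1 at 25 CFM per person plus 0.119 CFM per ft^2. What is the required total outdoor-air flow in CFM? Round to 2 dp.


Total = 24*25 + 4388*0.119 = 1122.17 CFM

1122.17 CFM


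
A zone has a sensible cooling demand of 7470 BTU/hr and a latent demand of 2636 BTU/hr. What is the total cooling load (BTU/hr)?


Qt = 7470 + 2636 = 10106 BTU/hr

10106 BTU/hr


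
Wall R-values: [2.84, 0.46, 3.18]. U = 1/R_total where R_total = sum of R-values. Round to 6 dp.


R_total = 2.84 + 0.46 + 3.18 = 6.48
U = 1/6.48 = 0.154321

0.154321


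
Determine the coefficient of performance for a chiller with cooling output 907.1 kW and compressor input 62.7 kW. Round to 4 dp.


COP = 907.1 / 62.7 = 14.4673

14.4673


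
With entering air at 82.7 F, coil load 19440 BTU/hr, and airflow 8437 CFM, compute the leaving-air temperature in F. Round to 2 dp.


dT = 19440/(1.08*8437) = 2.1335
T_leave = 82.7 - 2.1335 = 80.57 F

80.57 F


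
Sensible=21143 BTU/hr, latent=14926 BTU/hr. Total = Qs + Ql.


Qt = 21143 + 14926 = 36069 BTU/hr

36069 BTU/hr


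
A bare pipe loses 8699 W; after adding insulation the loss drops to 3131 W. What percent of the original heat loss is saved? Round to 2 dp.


Savings = ((8699-3131)/8699)*100 = 64.01 %

64.01 %


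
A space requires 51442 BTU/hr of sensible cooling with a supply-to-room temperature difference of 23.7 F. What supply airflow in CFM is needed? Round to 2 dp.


CFM = 51442 / (1.08 * 23.7) = 2009.77

2009.77 CFM


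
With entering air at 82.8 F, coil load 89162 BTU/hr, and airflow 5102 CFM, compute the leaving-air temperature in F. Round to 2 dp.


dT = 89162/(1.08*5102) = 16.1814
T_leave = 82.8 - 16.1814 = 66.62 F

66.62 F


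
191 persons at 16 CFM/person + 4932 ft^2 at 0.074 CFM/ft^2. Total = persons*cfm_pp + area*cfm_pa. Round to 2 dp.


Total = 191*16 + 4932*0.074 = 3420.97 CFM

3420.97 CFM


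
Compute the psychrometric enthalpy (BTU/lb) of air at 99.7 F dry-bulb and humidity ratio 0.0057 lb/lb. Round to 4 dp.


h = 0.24*99.7 + 0.0057*(1061+0.444*99.7) = 30.2280 BTU/lb

30.2280 BTU/lb


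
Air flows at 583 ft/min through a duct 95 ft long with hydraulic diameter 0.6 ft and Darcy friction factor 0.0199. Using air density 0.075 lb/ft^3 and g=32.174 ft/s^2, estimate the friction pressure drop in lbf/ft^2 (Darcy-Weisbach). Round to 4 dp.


v_fps = 583/60 = 9.7167 ft/s
dp = 0.0199*(95/0.6)*0.075*9.7167^2/(2*32.174) = 0.3467 lbf/ft^2

0.3467 lbf/ft^2


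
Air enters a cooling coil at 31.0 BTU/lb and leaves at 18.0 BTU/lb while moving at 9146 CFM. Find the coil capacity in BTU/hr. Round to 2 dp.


Q = 4.5 * 9146 * (31.0 - 18.0) = 535041.00 BTU/hr

535041.00 BTU/hr


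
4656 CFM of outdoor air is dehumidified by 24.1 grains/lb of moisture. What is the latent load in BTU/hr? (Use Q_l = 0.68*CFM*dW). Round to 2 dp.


Q = 0.68 * 4656 * 24.1 = 76302.53 BTU/hr

76302.53 BTU/hr


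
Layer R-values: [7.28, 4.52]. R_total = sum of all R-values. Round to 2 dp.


R_total = 7.28 + 4.52 = 11.80

11.80


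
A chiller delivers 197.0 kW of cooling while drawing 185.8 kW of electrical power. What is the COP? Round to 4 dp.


COP = 197.0 / 185.8 = 1.0603

1.0603


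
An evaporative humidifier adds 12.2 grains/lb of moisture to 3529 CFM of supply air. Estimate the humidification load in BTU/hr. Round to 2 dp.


Q = 0.68 * 3529 * 12.2 = 29276.58 BTU/hr

29276.58 BTU/hr


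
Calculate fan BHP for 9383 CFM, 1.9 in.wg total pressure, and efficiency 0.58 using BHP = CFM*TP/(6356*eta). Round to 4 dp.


BHP = 9383 * 1.9 / (6356 * 0.58) = 4.8360 hp

4.8360 hp


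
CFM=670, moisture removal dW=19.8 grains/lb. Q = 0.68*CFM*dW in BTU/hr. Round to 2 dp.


Q = 0.68 * 670 * 19.8 = 9020.88 BTU/hr

9020.88 BTU/hr


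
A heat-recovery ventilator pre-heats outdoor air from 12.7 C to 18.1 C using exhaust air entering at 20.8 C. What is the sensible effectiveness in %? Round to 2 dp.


eff = (18.1-12.7)/(20.8-12.7)*100 = 66.67 %

66.67 %


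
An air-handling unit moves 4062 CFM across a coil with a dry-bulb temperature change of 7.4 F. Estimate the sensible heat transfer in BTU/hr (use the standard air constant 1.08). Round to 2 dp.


Q = 1.08 * 4062 * 7.4 = 32463.50 BTU/hr

32463.50 BTU/hr


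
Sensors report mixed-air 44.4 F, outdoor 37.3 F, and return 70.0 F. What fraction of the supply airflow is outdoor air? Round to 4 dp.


frac = (44.4 - 70.0) / (37.3 - 70.0) = 0.7829

0.7829


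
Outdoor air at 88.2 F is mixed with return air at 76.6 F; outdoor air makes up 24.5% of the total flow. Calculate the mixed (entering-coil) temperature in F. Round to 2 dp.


T_mix = 76.6 + (24.5/100)*(88.2-76.6) = 79.44 F

79.44 F


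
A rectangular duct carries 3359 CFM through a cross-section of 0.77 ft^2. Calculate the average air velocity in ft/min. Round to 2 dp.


V = 3359 / 0.77 = 4362.34 ft/min

4362.34 ft/min


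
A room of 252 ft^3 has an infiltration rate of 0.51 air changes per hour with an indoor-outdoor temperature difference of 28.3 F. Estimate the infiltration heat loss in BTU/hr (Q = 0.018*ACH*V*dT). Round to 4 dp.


Q = 0.018 * 0.51 * 252 * 28.3 = 65.4681 BTU/hr

65.4681 BTU/hr


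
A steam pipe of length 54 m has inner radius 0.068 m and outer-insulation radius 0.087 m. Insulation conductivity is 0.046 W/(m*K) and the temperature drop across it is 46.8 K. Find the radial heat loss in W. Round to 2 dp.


Q = 2*pi*0.046*54*46.8/ln(0.087/0.068) = 2964.39 W

2964.39 W
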